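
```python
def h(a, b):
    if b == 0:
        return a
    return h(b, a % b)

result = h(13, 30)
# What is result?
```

h(13, 30) -> h(30, 13) -> h(13, 4) -> h(4, 1) -> h(1, 0) -> 1

Answer: 1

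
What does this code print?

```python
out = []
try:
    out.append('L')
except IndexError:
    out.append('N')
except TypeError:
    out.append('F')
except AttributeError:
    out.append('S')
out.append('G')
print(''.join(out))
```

Execution trace: 'L' (try body, no exception) → 'G' (after the try/except). Output: LG

Answer: LG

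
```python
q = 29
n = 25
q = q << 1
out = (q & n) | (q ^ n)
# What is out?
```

Trace:
`q = 29` → q = 29
`n = 25` → n = 25
`q = q << 1` → q = 58
`out = (q & n) | (q ^ n)` → out = 59
So out = 59

Answer: 59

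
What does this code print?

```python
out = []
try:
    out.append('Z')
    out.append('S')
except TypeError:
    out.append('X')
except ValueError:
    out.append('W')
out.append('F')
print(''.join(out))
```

Execution trace: 'Z' (try body) → 'S' (try body, no exception) → 'F' (after the try/except). Output: ZSF

Answer: ZSF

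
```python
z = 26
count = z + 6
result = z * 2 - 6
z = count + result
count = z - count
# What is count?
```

Trace:
`z = 26` → z = 26
`count = z + 6` → count = 32
`result = z * 2 - 6` → result = 46
`z = count + result` → z = 78
`count = z - count` → count = 46
So count = 46

Answer: 46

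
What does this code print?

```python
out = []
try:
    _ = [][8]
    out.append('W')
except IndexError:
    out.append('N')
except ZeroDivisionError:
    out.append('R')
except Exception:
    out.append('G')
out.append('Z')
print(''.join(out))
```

Execution trace: 'N' (except IndexError) → 'Z' (after the try/except). Output: NZ

Answer: NZ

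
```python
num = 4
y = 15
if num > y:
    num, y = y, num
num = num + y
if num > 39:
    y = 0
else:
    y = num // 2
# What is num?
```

Trace:
`num = 4` → num = 4
`y = 15` → y = 15
`if num > y: ...` → num > y is False → no variable changes
`num = num + y` → num = 19
`if num > 39: ...` → num > 39 is False, take else branch → y = 9
So num = 19

Answer: 19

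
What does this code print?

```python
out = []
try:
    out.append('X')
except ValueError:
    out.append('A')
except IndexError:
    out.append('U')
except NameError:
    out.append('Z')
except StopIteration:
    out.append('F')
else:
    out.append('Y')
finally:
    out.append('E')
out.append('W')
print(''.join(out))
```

Execution trace: 'X' (try body, no exception) → 'Y' (else) → 'E' (finally) → 'W' (after the try/except). Output: XYEW

Answer: XYEW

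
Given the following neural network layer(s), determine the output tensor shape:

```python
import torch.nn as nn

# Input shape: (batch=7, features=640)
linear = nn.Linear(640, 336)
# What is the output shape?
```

Input: (7, 640) -> Output: (7, 336)

Answer: (7, 336)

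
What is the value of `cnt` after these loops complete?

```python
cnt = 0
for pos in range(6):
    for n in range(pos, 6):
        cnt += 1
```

Upper triangle: 6 + 5 + ... + 1
`cnt` takes the values: 0 → 1 → 2 → 3 → 4 → 5 → 6 → 7 → 8 → 9 → 10 → 11 → 12 → 13 → 14 → 15 → 16 → 17 → 18 → 19 → 20 → 21

Answer: 21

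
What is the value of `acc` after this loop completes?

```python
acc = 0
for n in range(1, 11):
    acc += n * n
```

Sum of squares 1² to 10² = 385
`acc` takes the values: 0 → 1 → 5 → 14 → 30 → 55 → 91 → 140 → 204 → 285 → 385

Answer: 385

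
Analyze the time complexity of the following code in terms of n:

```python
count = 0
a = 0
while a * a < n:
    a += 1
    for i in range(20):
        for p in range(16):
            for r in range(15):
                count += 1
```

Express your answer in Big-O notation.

Each loop level contributes: √n × 1 × 1 × 1. Multiplying the contributions gives O(√n).

Answer: O(√n)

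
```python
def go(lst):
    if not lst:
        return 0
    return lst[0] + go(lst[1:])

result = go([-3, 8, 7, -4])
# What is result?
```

(-3) + 8 + 7 + (-4) + 0 = 8

Answer: 8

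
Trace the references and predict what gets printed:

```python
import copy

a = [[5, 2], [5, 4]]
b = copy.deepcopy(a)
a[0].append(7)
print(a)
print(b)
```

Key concept: deep copy is fully independent.
Step by step:
`a = [[5, 2], [5, 4]]` → a = [[5, 2], [5, 4]]
`b = copy.deepcopy(a)` → b = [[5, 2], [5, 4]]
`a[0].append(7)` → a = [[5, 2, 7], [5, 4]]
`print(a)` → prints [[5, 2, 7], [5, 4]]
`print(b)` → prints [[5, 2], [5, 4]]

Answer:
[[5, 2, 7], [5, 4]]
[[5, 2], [5, 4]]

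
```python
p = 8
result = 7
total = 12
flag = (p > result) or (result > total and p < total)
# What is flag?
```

Trace:
`p = 8` → p = 8
`result = 7` → result = 7
`total = 12` → total = 12
`flag = (p > result) or (result > total and p < total)` → flag = True
So flag = True

Answer: True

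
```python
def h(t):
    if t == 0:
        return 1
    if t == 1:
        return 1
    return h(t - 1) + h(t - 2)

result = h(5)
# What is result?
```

Build up from base cases: h(0)=1, h(1)=1, h(2)=2, h(3)=3, h(4)=5, h(5)=8

Answer: 8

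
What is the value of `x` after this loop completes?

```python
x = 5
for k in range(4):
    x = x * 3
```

Multiply by 3, 4 times: 5 * 3^4 = 405
`x` takes the values: 5 → 15 → 45 → 135 → 405

Answer: 405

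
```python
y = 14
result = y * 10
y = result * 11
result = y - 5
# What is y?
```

Trace:
`y = 14` → y = 14
`result = y * 10` → result = 140
`y = result * 11` → y = 1540
`result = y - 5` → result = 1535
So y = 1540

Answer: 1540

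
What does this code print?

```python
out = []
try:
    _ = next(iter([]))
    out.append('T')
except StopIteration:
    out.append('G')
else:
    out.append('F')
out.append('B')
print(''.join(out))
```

Execution trace: 'G' (except StopIteration) → 'B' (after the try/except). Output: GB

Answer: GB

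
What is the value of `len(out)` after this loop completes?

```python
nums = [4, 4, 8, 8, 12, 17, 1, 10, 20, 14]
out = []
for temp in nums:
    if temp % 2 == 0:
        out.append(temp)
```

Count even numbers in [4, 4, 8, 8, 12, 17, 1, 10, 20, 14]
`out` takes the values: [] → [4] → [4, 4] → [4, 4, 8] → [4, 4, 8, 8] → [4, 4, 8, 8, 12] → [4, 4, 8, 8, 12, 10] → [4, 4, 8, 8, 12, 10, 20] → [4, 4, 8, 8, 12, 10, 20, 14]
So `len(out)` = 8

Answer: 8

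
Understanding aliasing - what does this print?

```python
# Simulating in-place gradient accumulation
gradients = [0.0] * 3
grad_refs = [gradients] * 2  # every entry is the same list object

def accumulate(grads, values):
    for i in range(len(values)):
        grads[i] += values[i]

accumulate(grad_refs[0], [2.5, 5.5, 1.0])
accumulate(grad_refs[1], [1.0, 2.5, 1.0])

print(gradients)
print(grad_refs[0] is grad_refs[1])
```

Key concept: gradient accumulation aliasing.
Step by step:
`gradients = [0.0] * 3` → gradients = [0.0, 0.0, 0.0]
`grad_refs = [gradients] * 2` → grad_refs = [[0.0, 0.0, 0.0], [0.0, 0.0, 0.0]]
`accumulate(grad_refs[0], [2.5, 5.5, 1.0])` → gradients = [2.5, 5.5, 1.0]; grad_refs = [[2.5, 5.5, 1.0], [2.5, 5.5, 1.0]]
`accumulate(grad_refs[1], [1.0, 2.5, 1.0])` → gradients = [3.5, 8.0, 2.0]; grad_refs = [[3.5, 8.0, 2.0], [3.5, 8.0, 2.0]]
`print(gradients)` → prints [3.5, 8.0, 2.0]
`print(grad_refs[0] is grad_refs[1])` → prints True

Answer:
[3.5, 8.0, 2.0]
True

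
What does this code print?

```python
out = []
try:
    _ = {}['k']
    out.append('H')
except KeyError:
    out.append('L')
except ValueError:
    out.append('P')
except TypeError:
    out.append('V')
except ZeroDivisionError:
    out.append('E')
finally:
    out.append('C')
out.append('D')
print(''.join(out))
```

Execution trace: 'L' (except KeyError) → 'C' (finally) → 'D' (after the try/except). Output: LCD

Answer: LCD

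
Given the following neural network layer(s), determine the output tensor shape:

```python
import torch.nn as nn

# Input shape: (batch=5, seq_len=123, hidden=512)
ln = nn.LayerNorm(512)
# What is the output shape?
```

Input: (5, 123, 512) -> Output: (5, 123, 512)

Answer: (5, 123, 512)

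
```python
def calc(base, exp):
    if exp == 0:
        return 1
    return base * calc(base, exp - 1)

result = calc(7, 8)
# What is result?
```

calc(7, 8) = 7 * 7 * 7 * 7 * 7 * 7 * 7 * 7 = 5764801

Answer: 5764801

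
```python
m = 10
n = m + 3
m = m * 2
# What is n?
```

Trace:
`m = 10` → m = 10
`n = m + 3` → n = 13
`m = m * 2` → m = 20
So n = 13

Answer: 13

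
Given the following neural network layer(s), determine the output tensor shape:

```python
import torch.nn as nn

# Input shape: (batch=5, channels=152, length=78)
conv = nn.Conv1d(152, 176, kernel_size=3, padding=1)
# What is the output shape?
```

Input: (5, 152, 78) -> Output: (5, 176, 78)

Answer: (5, 176, 78)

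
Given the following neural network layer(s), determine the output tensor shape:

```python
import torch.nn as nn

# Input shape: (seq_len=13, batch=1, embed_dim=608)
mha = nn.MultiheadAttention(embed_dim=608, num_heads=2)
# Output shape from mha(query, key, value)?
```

Input: (13, 1, 608) -> Output: (13, 1, 608)

Answer: (13, 1, 608)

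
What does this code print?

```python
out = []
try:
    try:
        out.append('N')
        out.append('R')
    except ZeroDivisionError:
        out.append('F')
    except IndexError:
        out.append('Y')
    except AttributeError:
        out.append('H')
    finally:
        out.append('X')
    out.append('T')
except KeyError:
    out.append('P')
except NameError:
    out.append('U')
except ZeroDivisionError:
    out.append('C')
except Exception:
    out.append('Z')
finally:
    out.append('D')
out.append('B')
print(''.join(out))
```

Execution trace: 'N' (inner try body) → 'R' (inner try body, no exception) → 'X' (inner finally) → 'T' (try body, no exception) → 'D' (finally) → 'B' (after the try/except). Output: NRXTDB

Answer: NRXTDB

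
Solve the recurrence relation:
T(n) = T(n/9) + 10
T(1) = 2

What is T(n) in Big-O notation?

Each step divides n by 9 and adds 10. After log_9(n) steps we reach T(1)=2. So T(n) = 10·log_9(n) + 2 = O(log n).

Answer: O(log n)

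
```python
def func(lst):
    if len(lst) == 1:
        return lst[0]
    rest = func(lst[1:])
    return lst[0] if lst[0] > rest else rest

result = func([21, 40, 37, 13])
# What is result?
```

Recursive max over [21, 40, 37, 13] = 40

Answer: 40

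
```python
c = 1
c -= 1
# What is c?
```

Trace:
`c = 1` → c = 1
`c -= 1` → c = 0
So c = 0

Answer: 0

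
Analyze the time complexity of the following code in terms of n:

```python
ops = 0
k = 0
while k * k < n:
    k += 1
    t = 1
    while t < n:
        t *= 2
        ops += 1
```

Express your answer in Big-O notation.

Each loop level contributes: √n × log n. Multiplying the contributions gives O(√n log n).

Answer: O(√n log n)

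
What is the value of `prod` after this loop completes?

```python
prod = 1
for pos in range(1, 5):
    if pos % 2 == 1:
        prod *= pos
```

Product of odd numbers 1 to 4
`prod` takes the values: 1 → 3

Answer: 3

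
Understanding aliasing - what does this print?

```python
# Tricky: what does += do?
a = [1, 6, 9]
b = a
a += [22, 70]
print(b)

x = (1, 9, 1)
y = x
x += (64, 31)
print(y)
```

Key concept: += behavior differs for mutable vs immutable.
Step by step:
`a = [1, 6, 9]` → a = [1, 6, 9]
`b = a` → b = [1, 6, 9] (same object as a)
`a += [22, 70]` → a = [1, 6, 9, 22, 70] (same object as b); b = [1, 6, 9, 22, 70] (same object as a)
`print(b)` → prints [1, 6, 9, 22, 70]
`x = (1, 9, 1)` → x = (1, 9, 1)
`y = x` → y = (1, 9, 1)
`x += (64, 31)` → x = (1, 9, 1, 64, 31)
`print(y)` → prints (1, 9, 1)

Answer:
[1, 6, 9, 22, 70]
(1, 9, 1)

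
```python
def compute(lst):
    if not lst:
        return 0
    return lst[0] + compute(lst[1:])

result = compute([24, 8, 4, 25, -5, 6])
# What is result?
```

24 + 8 + 4 + 25 + (-5) + 6 + 0 = 62

Answer: 62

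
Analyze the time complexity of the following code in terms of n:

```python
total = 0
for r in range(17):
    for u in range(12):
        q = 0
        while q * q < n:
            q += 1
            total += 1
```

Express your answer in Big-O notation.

Each loop level contributes: 1 × 1 × √n. Multiplying the contributions gives O(√n).

Answer: O(√n)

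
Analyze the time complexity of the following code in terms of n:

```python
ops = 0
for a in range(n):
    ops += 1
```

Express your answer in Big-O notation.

Each loop level contributes: n. Multiplying the contributions gives O(n).

Answer: O(n)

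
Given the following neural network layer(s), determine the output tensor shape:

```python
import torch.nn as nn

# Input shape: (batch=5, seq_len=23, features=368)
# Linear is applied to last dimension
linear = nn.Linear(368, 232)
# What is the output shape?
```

Input: (5, 23, 368) -> Output: (5, 23, 232)

Answer: (5, 23, 232)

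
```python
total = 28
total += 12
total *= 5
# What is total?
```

Trace:
`total = 28` → total = 28
`total += 12` → total = 40
`total *= 5` → total = 200
So total = 200

Answer: 200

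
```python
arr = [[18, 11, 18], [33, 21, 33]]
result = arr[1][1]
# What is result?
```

Trace:
`arr = [[18, 11, 18], [33, 21, 33]]` → arr = [[18, 11, 18], [33, 21, 33]]
`result = arr[1][1]` → result = 21
So result = 21

Answer: 21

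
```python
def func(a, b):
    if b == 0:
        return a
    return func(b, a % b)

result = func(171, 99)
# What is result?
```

func(171, 99) -> func(99, 72) -> func(72, 27) -> func(27, 18) -> func(18, 9) -> func(9, 0) -> 9

Answer: 9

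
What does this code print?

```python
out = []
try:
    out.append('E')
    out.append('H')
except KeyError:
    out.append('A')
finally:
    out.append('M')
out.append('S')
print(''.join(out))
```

Execution trace: 'E' (try body) → 'H' (try body, no exception) → 'M' (finally) → 'S' (after the try/except). Output: EHMS

Answer: EHMS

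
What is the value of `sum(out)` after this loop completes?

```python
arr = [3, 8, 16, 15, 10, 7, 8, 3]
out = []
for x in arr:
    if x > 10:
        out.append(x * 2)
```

Sum of doubled values > 10
`out` takes the values: [] → [32] → [32, 30]
So `sum(out)` = 62

Answer: 62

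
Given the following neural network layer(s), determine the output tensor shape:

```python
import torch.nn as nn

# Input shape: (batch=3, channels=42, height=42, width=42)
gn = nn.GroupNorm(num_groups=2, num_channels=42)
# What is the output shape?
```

Input: (3, 42, 42, 42) -> Output: (3, 42, 42, 42)

Answer: (3, 42, 42, 42)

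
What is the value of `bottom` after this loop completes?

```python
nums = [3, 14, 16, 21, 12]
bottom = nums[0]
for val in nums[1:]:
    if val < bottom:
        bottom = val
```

Minimum of [3, 14, 16, 21, 12]
`bottom` takes the values: 3

Answer: 3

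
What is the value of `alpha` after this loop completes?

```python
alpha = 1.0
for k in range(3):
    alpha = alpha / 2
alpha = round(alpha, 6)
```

Halving LR 3 times: 1 / 2^3
`alpha` takes the values: 1.0 → 0.5 → 0.25 → 0.125

Answer: 0.125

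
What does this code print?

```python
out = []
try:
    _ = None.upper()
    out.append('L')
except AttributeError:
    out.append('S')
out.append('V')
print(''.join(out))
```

Execution trace: 'S' (except AttributeError) → 'V' (after the try/except). Output: SV

Answer: SV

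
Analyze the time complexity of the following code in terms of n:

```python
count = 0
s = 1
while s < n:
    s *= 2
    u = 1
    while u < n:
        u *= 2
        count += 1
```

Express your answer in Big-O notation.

Each loop level contributes: log n × log n. Multiplying the contributions gives O(log² n).

Answer: O(log² n)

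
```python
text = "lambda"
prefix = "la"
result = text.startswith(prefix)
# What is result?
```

Trace:
`text = "lambda"` → text = 'lambda'
`prefix = "la"` → prefix = 'la'
`result = text.startswith(prefix)` → result = True
So result = True

Answer: True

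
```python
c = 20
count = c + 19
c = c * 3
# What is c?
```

Trace:
`c = 20` → c = 20
`count = c + 19` → count = 39
`c = c * 3` → c = 60
So c = 60

Answer: 60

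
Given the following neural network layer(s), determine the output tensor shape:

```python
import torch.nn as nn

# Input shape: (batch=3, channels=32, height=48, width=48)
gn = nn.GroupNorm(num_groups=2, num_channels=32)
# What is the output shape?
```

Input: (3, 32, 48, 48) -> Output: (3, 32, 48, 48)

Answer: (3, 32, 48, 48)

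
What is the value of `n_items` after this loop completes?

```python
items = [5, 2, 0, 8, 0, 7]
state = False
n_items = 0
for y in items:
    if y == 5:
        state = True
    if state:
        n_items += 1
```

Count elements after first 5 in [5, 2, 0, 8, 0, 7]
`n_items` takes the values: 0 → 1 → 2 → 3 → 4 → 5 → 6

Answer: 6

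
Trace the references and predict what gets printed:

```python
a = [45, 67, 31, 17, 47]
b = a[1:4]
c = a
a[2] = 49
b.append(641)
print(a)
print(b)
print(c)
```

Key concept: slice vs alias.
Step by step:
`a = [45, 67, 31, 17, 47]` → a = [45, 67, 31, 17, 47]
`b = a[1:4]` → b = [67, 31, 17]
`c = a` → c = [45, 67, 31, 17, 47] (same object as a)
`a[2] = 49` → a = [45, 67, 49, 17, 47] (same object as c); c = [45, 67, 49, 17, 47] (same object as a)
`b.append(641)` → b = [67, 31, 17, 641]
`print(a)` → prints [45, 67, 49, 17, 47]
`print(b)` → prints [67, 31, 17, 641]
`print(c)` → prints [45, 67, 49, 17, 47]

Answer:
[45, 67, 49, 17, 47]
[67, 31, 17, 641]
[45, 67, 49, 17, 47]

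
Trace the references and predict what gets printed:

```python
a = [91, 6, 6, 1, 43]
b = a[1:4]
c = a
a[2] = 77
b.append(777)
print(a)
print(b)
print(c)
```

Key concept: slice vs alias.
Step by step:
`a = [91, 6, 6, 1, 43]` → a = [91, 6, 6, 1, 43]
`b = a[1:4]` → b = [6, 6, 1]
`c = a` → c = [91, 6, 6, 1, 43] (same object as a)
`a[2] = 77` → a = [91, 6, 77, 1, 43] (same object as c); c = [91, 6, 77, 1, 43] (same object as a)
`b.append(777)` → b = [6, 6, 1, 777]
`print(a)` → prints [91, 6, 77, 1, 43]
`print(b)` → prints [6, 6, 1, 777]
`print(c)` → prints [91, 6, 77, 1, 43]

Answer:
[91, 6, 77, 1, 43]
[6, 6, 1, 777]
[91, 6, 77, 1, 43]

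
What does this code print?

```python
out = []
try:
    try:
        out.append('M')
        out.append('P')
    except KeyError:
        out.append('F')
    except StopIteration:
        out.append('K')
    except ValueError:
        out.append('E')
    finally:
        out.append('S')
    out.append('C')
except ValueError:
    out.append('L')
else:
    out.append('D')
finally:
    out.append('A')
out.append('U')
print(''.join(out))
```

Execution trace: 'M' (inner try body) → 'P' (inner try body, no exception) → 'S' (inner finally) → 'C' (try body, no exception) → 'D' (else) → 'A' (finally) → 'U' (after the try/except). Output: MPSCDAU

Answer: MPSCDAU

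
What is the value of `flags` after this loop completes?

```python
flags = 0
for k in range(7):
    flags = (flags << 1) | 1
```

Build 7 consecutive 1-bits: 0b1111111
`flags` takes the values: 0 → 1 → 3 → 7 → 15 → 31 → 63 → 127

Answer: 127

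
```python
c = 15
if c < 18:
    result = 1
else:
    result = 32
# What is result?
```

Trace:
`c = 15` → c = 15
`if c < 18: ...` → c < 18 is True → result = 1
So result = 1

Answer: 1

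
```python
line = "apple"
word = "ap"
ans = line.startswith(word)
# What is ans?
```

Trace:
`line = "apple"` → line = 'apple'
`word = "ap"` → word = 'ap'
`ans = line.startswith(word)` → ans = True
So ans = True

Answer: True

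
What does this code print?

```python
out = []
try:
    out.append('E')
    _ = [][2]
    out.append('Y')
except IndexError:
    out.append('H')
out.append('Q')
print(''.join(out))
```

Execution trace: 'E' (try body) → 'H' (except IndexError) → 'Q' (after the try/except). Output: EHQ

Answer: EHQ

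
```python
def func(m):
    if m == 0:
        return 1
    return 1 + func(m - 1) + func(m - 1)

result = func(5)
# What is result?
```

func(m) = 1 + 2·func(m-1), func(0)=1. Closed form: (1+1)·2^5 - 1 = 63.

Answer: 63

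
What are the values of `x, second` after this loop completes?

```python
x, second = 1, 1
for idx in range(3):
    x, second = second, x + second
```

Fibonacci: after 3 iterations
`x, second` takes the values: (1, 1) → (1, 2) → (2, 3) → (3, 5)

Answer: 3, 5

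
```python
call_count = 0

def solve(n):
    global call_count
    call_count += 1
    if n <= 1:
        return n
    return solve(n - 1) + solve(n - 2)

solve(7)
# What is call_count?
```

Calls(n) = 1 + Calls(n-1) + Calls(n-2); Calls(0)=Calls(1)=1. For n=7 this gives 41.

Answer: 41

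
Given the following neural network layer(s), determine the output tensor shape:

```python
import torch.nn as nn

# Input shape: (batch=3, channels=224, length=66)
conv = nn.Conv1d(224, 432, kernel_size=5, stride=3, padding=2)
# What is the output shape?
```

Input: (3, 224, 66) -> Output: (3, 432, 22)

Answer: (3, 432, 22)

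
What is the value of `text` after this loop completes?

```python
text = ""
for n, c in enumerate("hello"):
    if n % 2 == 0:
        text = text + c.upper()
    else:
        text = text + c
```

Uppercase even positions in 'hello'
`text` takes the values: "" → "H" → "He" → "HeL" → "HeLl" → "HeLlO"

Answer: "HeLlO"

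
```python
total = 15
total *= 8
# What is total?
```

Trace:
`total = 15` → total = 15
`total *= 8` → total = 120
So total = 120

Answer: 120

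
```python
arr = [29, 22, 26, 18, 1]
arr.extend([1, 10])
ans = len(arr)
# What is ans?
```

Trace:
`arr = [29, 22, 26, 18, 1]` → arr = [29, 22, 26, 18, 1]
`arr.extend([1, 10])` → arr = [29, 22, 26, 18, 1, 1, 10]
`ans = len(arr)` → ans = 7
So ans = 7

Answer: 7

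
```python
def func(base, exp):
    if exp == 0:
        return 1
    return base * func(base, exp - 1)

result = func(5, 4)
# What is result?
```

func(5, 4) = 5 * 5 * 5 * 5 = 625

Answer: 625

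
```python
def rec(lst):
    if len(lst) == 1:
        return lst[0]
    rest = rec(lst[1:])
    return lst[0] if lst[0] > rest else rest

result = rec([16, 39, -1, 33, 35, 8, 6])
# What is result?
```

Recursive max over [16, 39, -1, 33, 35, 8, 6] = 39

Answer: 39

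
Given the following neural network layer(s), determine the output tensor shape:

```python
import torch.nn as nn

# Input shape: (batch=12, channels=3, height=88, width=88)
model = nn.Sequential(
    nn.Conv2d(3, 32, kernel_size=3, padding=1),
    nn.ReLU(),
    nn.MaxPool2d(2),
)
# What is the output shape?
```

Input: (12, 3, 88, 88) -> after Conv2d: (12, 32, 88, 88) -> after ReLU: (12, 32, 88, 88) -> Output: (12, 32, 44, 44)

Answer: (12, 32, 44, 44)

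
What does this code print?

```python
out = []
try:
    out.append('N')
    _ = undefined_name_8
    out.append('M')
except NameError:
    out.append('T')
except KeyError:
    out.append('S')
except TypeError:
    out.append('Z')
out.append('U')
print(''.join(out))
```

Execution trace: 'N' (try body) → 'T' (except NameError) → 'U' (after the try/except). Output: NTU

Answer: NTU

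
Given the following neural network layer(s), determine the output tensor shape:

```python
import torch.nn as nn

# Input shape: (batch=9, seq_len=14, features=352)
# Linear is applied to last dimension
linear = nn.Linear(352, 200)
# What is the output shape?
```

Input: (9, 14, 352) -> Output: (9, 14, 200)

Answer: (9, 14, 200)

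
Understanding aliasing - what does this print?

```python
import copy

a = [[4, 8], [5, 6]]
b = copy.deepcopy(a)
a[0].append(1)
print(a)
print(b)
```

Key concept: deep copy is fully independent.
Step by step:
`a = [[4, 8], [5, 6]]` → a = [[4, 8], [5, 6]]
`b = copy.deepcopy(a)` → b = [[4, 8], [5, 6]]
`a[0].append(1)` → a = [[4, 8, 1], [5, 6]]
`print(a)` → prints [[4, 8, 1], [5, 6]]
`print(b)` → prints [[4, 8], [5, 6]]

Answer:
[[4, 8, 1], [5, 6]]
[[4, 8], [5, 6]]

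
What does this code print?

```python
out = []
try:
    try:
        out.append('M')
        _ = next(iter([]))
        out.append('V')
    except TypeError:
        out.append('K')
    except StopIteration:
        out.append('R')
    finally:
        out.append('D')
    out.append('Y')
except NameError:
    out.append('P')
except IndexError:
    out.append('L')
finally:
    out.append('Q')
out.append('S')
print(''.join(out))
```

Execution trace: 'M' (inner try body) → 'R' (inner except StopIteration) → 'D' (inner finally) → 'Y' (try body, no exception) → 'Q' (finally) → 'S' (after the try/except). Output: MRDYQS

Answer: MRDYQS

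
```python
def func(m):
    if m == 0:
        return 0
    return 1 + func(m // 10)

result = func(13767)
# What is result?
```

Count of digits of 13767: 5

Answer: 5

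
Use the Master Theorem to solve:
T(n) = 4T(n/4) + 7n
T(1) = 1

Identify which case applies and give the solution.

a=4, b=4, f(n)=7n. log_4(4) = 1. Since c=1 = 1, Case 2 applies: T(n) = Θ(n^log_b(a) · log n) = O(n log n).

Answer: O(n log n) - Case 2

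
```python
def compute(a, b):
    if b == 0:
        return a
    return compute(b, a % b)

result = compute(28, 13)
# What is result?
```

compute(28, 13) -> compute(13, 2) -> compute(2, 1) -> compute(1, 0) -> 1

Answer: 1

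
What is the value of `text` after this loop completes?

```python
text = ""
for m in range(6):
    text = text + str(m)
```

Concatenate digits 0 to 5
`text` takes the values: "" → "0" → "01" → "012" → "0123" → "01234" → "012345"

Answer: "012345"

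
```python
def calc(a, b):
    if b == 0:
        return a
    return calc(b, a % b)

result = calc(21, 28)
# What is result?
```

calc(21, 28) -> calc(28, 21) -> calc(21, 7) -> calc(7, 0) -> 7

Answer: 7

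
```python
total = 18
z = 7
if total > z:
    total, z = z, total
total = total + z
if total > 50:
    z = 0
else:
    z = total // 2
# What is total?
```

Trace:
`total = 18` → total = 18
`z = 7` → z = 7
`if total > z: ...` → total > z is True → total = 7; z = 18
`total = total + z` → total = 25
`if total > 50: ...` → total > 50 is False, take else branch → z = 12
So total = 25

Answer: 25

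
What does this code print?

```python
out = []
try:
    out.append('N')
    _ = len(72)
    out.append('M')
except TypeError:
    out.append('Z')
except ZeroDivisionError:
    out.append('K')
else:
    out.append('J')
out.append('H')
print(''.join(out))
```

Execution trace: 'N' (try body) → 'Z' (except TypeError) → 'H' (after the try/except). Output: NZH

Answer: NZH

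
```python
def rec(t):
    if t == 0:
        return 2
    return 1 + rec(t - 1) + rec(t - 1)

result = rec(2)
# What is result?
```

rec(t) = 1 + 2·rec(t-1), rec(0)=2. Closed form: (2+1)·2^2 - 1 = 11.

Answer: 11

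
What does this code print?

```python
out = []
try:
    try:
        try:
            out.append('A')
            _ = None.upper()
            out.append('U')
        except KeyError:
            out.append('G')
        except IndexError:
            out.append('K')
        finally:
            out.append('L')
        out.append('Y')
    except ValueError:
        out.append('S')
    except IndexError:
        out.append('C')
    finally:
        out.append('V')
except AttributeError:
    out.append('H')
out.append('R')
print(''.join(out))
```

Execution trace: 'A' (inner try body) → 'L' (inner finally) → 'V' (finally) → 'H' (outer except AttributeError) → 'R' (after the try/except). Output: ALVHR

Answer: ALVHR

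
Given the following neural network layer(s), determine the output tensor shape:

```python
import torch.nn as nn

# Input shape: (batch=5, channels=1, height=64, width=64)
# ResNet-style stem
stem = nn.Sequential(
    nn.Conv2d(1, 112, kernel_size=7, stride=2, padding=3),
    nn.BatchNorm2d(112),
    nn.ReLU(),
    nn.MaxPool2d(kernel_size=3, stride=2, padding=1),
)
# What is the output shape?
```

Input: (5, 1, 64, 64) -> after Conv2d 7x7 stride=2: (5, 112, 32, 32) -> Output: (5, 112, 16, 16)

Answer: (5, 112, 16, 16)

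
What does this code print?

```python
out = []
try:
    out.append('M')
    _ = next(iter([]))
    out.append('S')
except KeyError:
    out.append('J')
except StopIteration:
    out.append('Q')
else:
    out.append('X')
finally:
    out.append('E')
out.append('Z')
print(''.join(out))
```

Execution trace: 'M' (try body) → 'Q' (except StopIteration) → 'E' (finally) → 'Z' (after the try/except). Output: MQEZ

Answer: MQEZ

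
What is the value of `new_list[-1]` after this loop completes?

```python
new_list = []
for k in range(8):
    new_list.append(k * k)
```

Last element of squares 0 to 7
`new_list` takes the values: [] → [0] → [0, 1] → [0, 1, 4] → [0, 1, 4, 9] → [0, 1, 4, 9, 16] → [0, 1, 4, 9, 16, 25] → [0, 1, 4, 9, 16, 25, 36] → [0, 1, 4, 9, 16, 25, 36, 49]
So `new_list[-1]` = 49

Answer: 49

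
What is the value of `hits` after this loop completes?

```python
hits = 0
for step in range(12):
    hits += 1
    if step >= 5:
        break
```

Loop breaks when step reaches 5, hits is 6
`hits` takes the values: 0 → 1 → 2 → 3 → 4 → 5 → 6

Answer: 6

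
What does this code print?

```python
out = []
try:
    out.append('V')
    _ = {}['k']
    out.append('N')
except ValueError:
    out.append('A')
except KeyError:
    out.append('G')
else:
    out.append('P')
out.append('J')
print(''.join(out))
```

Execution trace: 'V' (try body) → 'G' (except KeyError) → 'J' (after the try/except). Output: VGJ

Answer: VGJ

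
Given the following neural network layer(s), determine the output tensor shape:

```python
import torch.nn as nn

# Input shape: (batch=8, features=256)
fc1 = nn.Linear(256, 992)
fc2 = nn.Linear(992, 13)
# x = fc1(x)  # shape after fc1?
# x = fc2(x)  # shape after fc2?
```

Input: (8, 256) -> after fc1: (8, 992) -> Output: (8, 13)

Answer: (8, 13)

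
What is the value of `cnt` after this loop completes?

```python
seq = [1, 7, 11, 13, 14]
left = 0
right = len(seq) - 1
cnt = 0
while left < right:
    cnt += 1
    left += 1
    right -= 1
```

Iterations until pointers meet (list length 5)
`cnt` takes the values: 0 → 1 → 2

Answer: 2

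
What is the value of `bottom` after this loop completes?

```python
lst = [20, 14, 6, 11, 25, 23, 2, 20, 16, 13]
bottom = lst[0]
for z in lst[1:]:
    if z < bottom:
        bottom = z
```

Minimum of [20, 14, 6, 11, 25, 23, 2, 20, 16, 13]
`bottom` takes the values: 20 → 14 → 6 → 2

Answer: 2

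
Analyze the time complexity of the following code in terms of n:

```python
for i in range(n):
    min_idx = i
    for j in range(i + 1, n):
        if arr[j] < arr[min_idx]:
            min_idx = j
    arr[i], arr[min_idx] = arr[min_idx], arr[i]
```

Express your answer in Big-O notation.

This is Selection sort. Time complexity: O(n²).

Answer: O(n²)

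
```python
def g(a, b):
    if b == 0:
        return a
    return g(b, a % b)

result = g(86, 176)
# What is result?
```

g(86, 176) -> g(176, 86) -> g(86, 4) -> g(4, 2) -> g(2, 0) -> 2

Answer: 2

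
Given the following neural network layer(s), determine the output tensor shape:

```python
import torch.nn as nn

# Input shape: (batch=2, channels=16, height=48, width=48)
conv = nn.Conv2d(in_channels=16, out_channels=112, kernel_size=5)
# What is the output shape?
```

Input: (2, 16, 48, 48) -> Output: (2, 112, 44, 44)

Answer: (2, 112, 44, 44)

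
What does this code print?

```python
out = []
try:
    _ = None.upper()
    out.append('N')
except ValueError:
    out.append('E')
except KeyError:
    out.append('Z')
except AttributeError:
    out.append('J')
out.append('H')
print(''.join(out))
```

Execution trace: 'J' (except AttributeError) → 'H' (after the try/except). Output: JH

Answer: JH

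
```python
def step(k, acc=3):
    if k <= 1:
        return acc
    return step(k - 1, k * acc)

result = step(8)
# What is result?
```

Accumulator trace (n, acc): (8, 3) -> (7, 24) -> (6, 168) -> (5, 1008) -> (4, 5040) -> (3, 20160) -> (2, 60480) -> (1, 120960) -> return 120960

Answer: 120960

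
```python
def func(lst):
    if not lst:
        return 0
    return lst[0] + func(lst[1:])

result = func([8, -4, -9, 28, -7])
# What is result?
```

8 + (-4) + (-9) + 28 + (-7) + 0 = 16

Answer: 16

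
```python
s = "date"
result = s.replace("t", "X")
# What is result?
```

Trace:
`s = "date"` → s = 'date'
`result = s.replace("t", "X")` → result = 'daXe'
So result = 'daXe'

Answer: 'daXe'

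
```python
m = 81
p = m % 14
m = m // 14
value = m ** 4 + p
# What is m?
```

Trace:
`m = 81` → m = 81
`p = m % 14` → p = 11
`m = m // 14` → m = 5
`value = m ** 4 + p` → value = 636
So m = 5

Answer: 5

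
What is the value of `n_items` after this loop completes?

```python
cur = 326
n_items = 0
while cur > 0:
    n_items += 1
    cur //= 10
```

Count digits by repeated division by 10
`n_items` takes the values: 0 → 1 → 2 → 3

Answer: 3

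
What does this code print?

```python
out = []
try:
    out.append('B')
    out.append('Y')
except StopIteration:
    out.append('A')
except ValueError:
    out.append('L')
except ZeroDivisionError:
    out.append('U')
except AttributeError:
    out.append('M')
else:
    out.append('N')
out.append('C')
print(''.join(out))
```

Execution trace: 'B' (try body) → 'Y' (try body, no exception) → 'N' (else) → 'C' (after the try/except). Output: BYNC

Answer: BYNC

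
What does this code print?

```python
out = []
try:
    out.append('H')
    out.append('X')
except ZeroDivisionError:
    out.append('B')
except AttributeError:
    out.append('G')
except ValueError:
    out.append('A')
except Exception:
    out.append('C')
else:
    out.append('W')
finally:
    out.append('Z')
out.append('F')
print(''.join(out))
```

Execution trace: 'H' (try body) → 'X' (try body, no exception) → 'W' (else) → 'Z' (finally) → 'F' (after the try/except). Output: HXWZF

Answer: HXWZF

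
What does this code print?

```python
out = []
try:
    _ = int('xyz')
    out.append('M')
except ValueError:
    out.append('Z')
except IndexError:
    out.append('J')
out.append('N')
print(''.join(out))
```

Execution trace: 'Z' (except ValueError) → 'N' (after the try/except). Output: ZN

Answer: ZN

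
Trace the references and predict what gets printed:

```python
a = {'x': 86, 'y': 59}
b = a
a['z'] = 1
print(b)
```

Key concept: dict aliasing.
Step by step:
`a = {'x': 86, 'y': 59}` → a = {'x': 86, 'y': 59}
`b = a` → b = {'x': 86, 'y': 59} (same object as a)
`a['z'] = 1` → a = {'x': 86, 'y': 59, 'z': 1} (same object as b); b = {'x': 86, 'y': 59, 'z': 1} (same object as a)
`print(b)` → prints {'x': 86, 'y': 59, 'z': 1}

Answer: {'x': 86, 'y': 59, 'z': 1}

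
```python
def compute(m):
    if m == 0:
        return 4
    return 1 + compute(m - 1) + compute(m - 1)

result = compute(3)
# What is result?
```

compute(m) = 1 + 2·compute(m-1), compute(0)=4. Closed form: (4+1)·2^3 - 1 = 39.

Answer: 39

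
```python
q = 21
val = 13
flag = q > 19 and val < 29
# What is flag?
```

Trace:
`q = 21` → q = 21
`val = 13` → val = 13
`flag = q > 19 and val < 29` → flag = True
So flag = True

Answer: True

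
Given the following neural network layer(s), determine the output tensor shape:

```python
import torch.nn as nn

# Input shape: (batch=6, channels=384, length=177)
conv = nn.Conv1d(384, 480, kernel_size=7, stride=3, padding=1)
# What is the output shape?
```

Input: (6, 384, 177) -> Output: (6, 480, 58)

Answer: (6, 480, 58)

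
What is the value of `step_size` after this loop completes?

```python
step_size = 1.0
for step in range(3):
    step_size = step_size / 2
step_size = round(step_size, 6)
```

Halving LR 3 times: 1 / 2^3
`step_size` takes the values: 1.0 → 0.5 → 0.25 → 0.125

Answer: 0.125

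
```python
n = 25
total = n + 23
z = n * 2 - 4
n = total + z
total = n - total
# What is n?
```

Trace:
`n = 25` → n = 25
`total = n + 23` → total = 48
`z = n * 2 - 4` → z = 46
`n = total + z` → n = 94
`total = n - total` → total = 46
So n = 94

Answer: 94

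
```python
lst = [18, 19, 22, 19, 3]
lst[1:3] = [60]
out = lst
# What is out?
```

Trace:
`lst = [18, 19, 22, 19, 3]` → lst = [18, 19, 22, 19, 3]
`lst[1:3] = [60]` → lst = [18, 60, 19, 3]
`out = lst` → out = [18, 60, 19, 3]
So out = [18, 60, 19, 3]

Answer: [18, 60, 19, 3]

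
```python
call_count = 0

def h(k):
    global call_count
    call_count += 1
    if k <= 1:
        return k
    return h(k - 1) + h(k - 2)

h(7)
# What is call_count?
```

Calls(k) = 1 + Calls(k-1) + Calls(k-2); Calls(0)=Calls(1)=1. For k=7 this gives 41.

Answer: 41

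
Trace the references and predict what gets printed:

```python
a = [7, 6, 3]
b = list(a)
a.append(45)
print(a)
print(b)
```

Key concept: list() constructor creates copy.
Step by step:
`a = [7, 6, 3]` → a = [7, 6, 3]
`b = list(a)` → b = [7, 6, 3]
`a.append(45)` → a = [7, 6, 3, 45]
`print(a)` → prints [7, 6, 3, 45]
`print(b)` → prints [7, 6, 3]

Answer:
[7, 6, 3, 45]
[7, 6, 3]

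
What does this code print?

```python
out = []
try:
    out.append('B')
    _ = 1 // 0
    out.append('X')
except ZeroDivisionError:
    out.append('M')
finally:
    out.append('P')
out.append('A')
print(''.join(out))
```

Execution trace: 'B' (try body) → 'M' (except ZeroDivisionError) → 'P' (finally) → 'A' (after the try/except). Output: BMPA

Answer: BMPA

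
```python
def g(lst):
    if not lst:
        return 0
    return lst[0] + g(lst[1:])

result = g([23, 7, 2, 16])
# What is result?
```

23 + 7 + 2 + 16 + 0 = 48

Answer: 48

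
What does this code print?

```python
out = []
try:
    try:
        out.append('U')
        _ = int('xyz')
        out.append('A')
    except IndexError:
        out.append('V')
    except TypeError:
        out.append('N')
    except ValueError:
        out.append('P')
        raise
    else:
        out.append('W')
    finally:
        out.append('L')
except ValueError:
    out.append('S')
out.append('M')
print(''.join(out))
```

Execution trace: 'U' (try body) → 'P' (except ValueError) → 'L' (finally) → 'S' (outer except ValueError) → 'M' (after the try/except). Output: UPLSM

Answer: UPLSM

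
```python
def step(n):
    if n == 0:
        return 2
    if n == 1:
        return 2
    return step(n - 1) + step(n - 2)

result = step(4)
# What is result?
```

Build up from base cases: step(0)=2, step(1)=2, step(2)=4, step(3)=6, step(4)=10

Answer: 10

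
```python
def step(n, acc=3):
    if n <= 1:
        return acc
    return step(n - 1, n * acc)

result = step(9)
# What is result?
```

Accumulator trace (n, acc): (9, 3) -> (8, 27) -> (7, 216) -> (6, 1512) -> (5, 9072) -> (4, 45360) -> (3, 181440) -> (2, 544320) -> (1, 1088640) -> return 1088640

Answer: 1088640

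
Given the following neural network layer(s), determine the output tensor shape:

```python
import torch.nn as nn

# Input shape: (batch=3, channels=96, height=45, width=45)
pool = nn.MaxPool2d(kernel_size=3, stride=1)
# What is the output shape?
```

Input: (3, 96, 45, 45) -> Output: (3, 96, 43, 43)

Answer: (3, 96, 43, 43)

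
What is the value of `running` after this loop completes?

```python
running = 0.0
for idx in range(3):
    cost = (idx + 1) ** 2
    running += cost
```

Sum of squared losses 1² + 2² + ... + 3²
`running` takes the values: 0.0 → 1.0 → 5.0 → 14.0

Answer: 14.0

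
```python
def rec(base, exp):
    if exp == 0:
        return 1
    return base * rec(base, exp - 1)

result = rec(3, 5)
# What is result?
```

rec(3, 5) = 3 * 3 * 3 * 3 * 3 = 243

Answer: 243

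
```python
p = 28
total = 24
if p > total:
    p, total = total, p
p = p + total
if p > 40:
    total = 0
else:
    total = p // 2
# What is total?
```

Trace:
`p = 28` → p = 28
`total = 24` → total = 24
`if p > total: ...` → p > total is True → p = 24; total = 28
`p = p + total` → p = 52
`if p > 40: ...` → p > 40 is True → total = 0
So total = 0

Answer: 0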